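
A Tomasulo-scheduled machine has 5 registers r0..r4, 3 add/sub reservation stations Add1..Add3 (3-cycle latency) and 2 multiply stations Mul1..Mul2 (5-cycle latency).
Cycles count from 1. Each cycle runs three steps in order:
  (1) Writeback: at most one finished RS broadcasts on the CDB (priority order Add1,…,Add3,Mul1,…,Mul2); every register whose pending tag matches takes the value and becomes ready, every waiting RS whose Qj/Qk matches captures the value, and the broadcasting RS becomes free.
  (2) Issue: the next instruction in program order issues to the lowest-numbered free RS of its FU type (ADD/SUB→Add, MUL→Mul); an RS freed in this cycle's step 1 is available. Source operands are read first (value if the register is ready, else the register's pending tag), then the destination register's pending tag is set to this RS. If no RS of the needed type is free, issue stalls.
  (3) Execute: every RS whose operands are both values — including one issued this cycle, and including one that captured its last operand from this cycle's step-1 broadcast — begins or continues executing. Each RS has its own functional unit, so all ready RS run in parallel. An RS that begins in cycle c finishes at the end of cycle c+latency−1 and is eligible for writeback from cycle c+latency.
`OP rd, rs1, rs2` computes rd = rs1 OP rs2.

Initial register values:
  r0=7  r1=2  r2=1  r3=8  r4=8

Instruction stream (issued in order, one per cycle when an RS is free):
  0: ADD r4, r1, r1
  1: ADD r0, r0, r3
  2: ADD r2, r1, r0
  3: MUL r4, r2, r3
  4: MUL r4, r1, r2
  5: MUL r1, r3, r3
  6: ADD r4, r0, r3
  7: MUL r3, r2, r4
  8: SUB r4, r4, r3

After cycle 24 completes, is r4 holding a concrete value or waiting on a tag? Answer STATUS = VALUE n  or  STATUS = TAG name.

  c1: issue ADD r4<-Add1  regs: r0:7,r1:2,r2:1,r3:8,r4:Add1
  c2: issue ADD r0<-Add2  regs: r0:Add2,r1:2,r2:1,r3:8,r4:Add1
  c3: issue ADD r2<-Add3  regs: r0:Add2,r1:2,r2:Add3,r3:8,r4:Add1
  c4: CDB Add1=4; issue MUL r4<-Mul1  regs: r0:Add2,r1:2,r2:Add3,r3:8,r4:Mul1
  c5: CDB Add2=15; issue MUL r4<-Mul2  regs: r0:15,r1:2,r2:Add3,r3:8,r4:Mul2
  c6: stall  regs: r0:15,r1:2,r2:Add3,r3:8,r4:Mul2
  c7: stall  regs: r0:15,r1:2,r2:Add3,r3:8,r4:Mul2
  c8: CDB Add3=17; stall  regs: r0:15,r1:2,r2:17,r3:8,r4:Mul2
  c9: stall  regs: r0:15,r1:2,r2:17,r3:8,r4:Mul2
  c10: stall  regs: r0:15,r1:2,r2:17,r3:8,r4:Mul2
  c11: stall  regs: r0:15,r1:2,r2:17,r3:8,r4:Mul2
  c12: stall  regs: r0:15,r1:2,r2:17,r3:8,r4:Mul2
  c13: CDB Mul1=136; issue MUL r1<-Mul1  regs: r0:15,r1:Mul1,r2:17,r3:8,r4:Mul2
  c14: CDB Mul2=34; issue ADD r4<-Add1  regs: r0:15,r1:Mul1,r2:17,r3:8,r4:Add1
  c15: issue MUL r3<-Mul2  regs: r0:15,r1:Mul1,r2:17,r3:Mul2,r4:Add1
  c16: issue SUB r4<-Add2  regs: r0:15,r1:Mul1,r2:17,r3:Mul2,r4:Add2
  c17: CDB Add1=23  regs: r0:15,r1:Mul1,r2:17,r3:Mul2,r4:Add2
  c18: CDB Mul1=64  regs: r0:15,r1:64,r2:17,r3:Mul2,r4:Add2
  c19: -  regs: r0:15,r1:64,r2:17,r3:Mul2,r4:Add2
  c20: -  regs: r0:15,r1:64,r2:17,r3:Mul2,r4:Add2
  c21: -  regs: r0:15,r1:64,r2:17,r3:Mul2,r4:Add2
  c22: CDB Mul2=391  regs: r0:15,r1:64,r2:17,r3:391,r4:Add2
  c23: -  regs: r0:15,r1:64,r2:17,r3:391,r4:Add2
  c24: -  regs: r0:15,r1:64,r2:17,r3:391,r4:Add2

STATUS = TAG Add2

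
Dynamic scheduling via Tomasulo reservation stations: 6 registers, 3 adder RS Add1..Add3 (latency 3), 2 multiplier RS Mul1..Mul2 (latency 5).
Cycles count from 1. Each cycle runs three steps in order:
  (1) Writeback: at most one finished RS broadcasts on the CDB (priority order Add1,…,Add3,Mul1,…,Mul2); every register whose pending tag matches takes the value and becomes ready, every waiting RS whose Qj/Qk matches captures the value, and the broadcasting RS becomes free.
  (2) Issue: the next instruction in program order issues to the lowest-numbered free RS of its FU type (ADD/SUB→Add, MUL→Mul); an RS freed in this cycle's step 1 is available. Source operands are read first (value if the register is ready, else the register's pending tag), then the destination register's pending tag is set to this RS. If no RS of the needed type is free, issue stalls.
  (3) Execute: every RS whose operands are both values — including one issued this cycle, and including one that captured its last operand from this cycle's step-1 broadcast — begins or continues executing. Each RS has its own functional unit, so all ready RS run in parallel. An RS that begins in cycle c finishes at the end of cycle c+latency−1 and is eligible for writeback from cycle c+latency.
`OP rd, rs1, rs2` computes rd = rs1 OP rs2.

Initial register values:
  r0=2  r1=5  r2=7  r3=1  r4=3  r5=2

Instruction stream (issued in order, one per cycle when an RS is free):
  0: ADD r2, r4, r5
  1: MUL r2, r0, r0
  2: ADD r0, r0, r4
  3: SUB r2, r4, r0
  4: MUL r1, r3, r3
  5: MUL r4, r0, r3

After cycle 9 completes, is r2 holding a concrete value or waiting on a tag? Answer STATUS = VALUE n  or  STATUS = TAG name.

c1: issue ADD r2<-Add1 | r0:2,r1:5,r2:Add1,r3:1,r4:3,r5:2
c2: issue MUL r2<-Mul1 | r0:2,r1:5,r2:Mul1,r3:1,r4:3,r5:2
c3: issue ADD r0<-Add2 | r0:Add2,r1:5,r2:Mul1,r3:1,r4:3,r5:2
c4: CDB Add1=5; issue SUB r2<-Add1 | r0:Add2,r1:5,r2:Add1,r3:1,r4:3,r5:2
c5: issue MUL r1<-Mul2 | r0:Add2,r1:Mul2,r2:Add1,r3:1,r4:3,r5:2
c6: CDB Add2=5; stall | r0:5,r1:Mul2,r2:Add1,r3:1,r4:3,r5:2
c7: CDB Mul1=4; issue MUL r4<-Mul1 | r0:5,r1:Mul2,r2:Add1,r3:1,r4:Mul1,r5:2
c8: - | r0:5,r1:Mul2,r2:Add1,r3:1,r4:Mul1,r5:2
c9: CDB Add1=-2 | r0:5,r1:Mul2,r2:-2,r3:1,r4:Mul1,r5:2

STATUS = VALUE -2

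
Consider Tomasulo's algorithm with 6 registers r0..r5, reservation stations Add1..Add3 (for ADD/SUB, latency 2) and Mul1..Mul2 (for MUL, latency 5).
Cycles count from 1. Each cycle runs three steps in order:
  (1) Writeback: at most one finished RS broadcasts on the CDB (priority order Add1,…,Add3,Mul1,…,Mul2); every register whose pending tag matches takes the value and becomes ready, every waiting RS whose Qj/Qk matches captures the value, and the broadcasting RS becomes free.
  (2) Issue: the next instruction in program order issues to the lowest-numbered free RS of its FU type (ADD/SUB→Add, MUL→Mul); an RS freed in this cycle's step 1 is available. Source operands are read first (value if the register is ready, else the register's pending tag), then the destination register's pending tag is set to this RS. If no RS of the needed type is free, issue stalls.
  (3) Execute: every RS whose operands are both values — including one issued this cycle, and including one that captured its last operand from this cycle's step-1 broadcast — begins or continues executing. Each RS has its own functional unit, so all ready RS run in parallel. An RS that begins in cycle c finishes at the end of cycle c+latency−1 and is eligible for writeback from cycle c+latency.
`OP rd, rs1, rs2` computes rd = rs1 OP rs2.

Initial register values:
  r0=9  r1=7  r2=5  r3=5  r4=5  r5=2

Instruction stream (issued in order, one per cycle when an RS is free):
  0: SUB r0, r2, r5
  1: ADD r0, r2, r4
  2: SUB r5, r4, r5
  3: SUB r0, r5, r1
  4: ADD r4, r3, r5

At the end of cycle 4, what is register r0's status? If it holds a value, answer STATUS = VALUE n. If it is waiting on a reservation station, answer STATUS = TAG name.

c1: issue SUB r0<-Add1 | r0:Add1,r1:7,r2:5,r3:5,r4:5,r5:2
c2: issue ADD r0<-Add2 | r0:Add2,r1:7,r2:5,r3:5,r4:5,r5:2
c3: CDB Add1=3; issue SUB r5<-Add1 | r0:Add2,r1:7,r2:5,r3:5,r4:5,r5:Add1
c4: CDB Add2=10; issue SUB r0<-Add2 | r0:Add2,r1:7,r2:5,r3:5,r4:5,r5:Add1

STATUS = TAG Add2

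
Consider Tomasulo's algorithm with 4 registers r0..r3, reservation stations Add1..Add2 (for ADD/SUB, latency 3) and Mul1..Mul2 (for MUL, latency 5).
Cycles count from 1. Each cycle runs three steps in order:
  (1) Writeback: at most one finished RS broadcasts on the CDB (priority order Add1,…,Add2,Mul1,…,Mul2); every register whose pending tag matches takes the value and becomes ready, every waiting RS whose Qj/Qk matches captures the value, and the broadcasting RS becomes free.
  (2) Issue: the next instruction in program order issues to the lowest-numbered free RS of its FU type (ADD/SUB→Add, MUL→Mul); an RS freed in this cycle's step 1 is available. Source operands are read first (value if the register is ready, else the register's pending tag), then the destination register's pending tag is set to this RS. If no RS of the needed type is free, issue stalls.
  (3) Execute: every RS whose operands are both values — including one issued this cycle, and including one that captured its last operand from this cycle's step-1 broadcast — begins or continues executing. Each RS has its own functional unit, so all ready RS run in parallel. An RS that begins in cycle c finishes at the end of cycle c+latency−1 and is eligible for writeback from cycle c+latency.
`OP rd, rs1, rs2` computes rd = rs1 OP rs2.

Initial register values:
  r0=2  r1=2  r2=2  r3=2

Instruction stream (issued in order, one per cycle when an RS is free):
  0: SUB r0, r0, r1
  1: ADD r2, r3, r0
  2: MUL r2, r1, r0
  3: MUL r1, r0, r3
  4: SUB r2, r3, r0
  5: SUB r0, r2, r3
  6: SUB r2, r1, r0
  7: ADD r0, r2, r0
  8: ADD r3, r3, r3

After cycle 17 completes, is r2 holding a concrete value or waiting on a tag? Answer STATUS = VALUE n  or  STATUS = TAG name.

STATUS = VALUE 0

  c1: issue SUB r0<-Add1  regs: r0:Add1,r1:2,r2:2,r3:2
  c2: issue ADD r2<-Add2  regs: r0:Add1,r1:2,r2:Add2,r3:2
  c3: issue MUL r2<-Mul1  regs: r0:Add1,r1:2,r2:Mul1,r3:2
  c4: CDB Add1=0; issue MUL r1<-Mul2  regs: r0:0,r1:Mul2,r2:Mul1,r3:2
  c5: issue SUB r2<-Add1  regs: r0:0,r1:Mul2,r2:Add1,r3:2
  c6: stall  regs: r0:0,r1:Mul2,r2:Add1,r3:2
  c7: CDB Add2=2; issue SUB r0<-Add2  regs: r0:Add2,r1:Mul2,r2:Add1,r3:2
  c8: CDB Add1=2; issue SUB r2<-Add1  regs: r0:Add2,r1:Mul2,r2:Add1,r3:2
  c9: CDB Mul1=0; stall  regs: r0:Add2,r1:Mul2,r2:Add1,r3:2
  c10: CDB Mul2=0; stall  regs: r0:Add2,r1:0,r2:Add1,r3:2
  c11: CDB Add2=0; issue ADD r0<-Add2  regs: r0:Add2,r1:0,r2:Add1,r3:2
  c12: stall  regs: r0:Add2,r1:0,r2:Add1,r3:2
  c13: stall  regs: r0:Add2,r1:0,r2:Add1,r3:2
  c14: CDB Add1=0; issue ADD r3<-Add1  regs: r0:Add2,r1:0,r2:0,r3:Add1
  c15: -  regs: r0:Add2,r1:0,r2:0,r3:Add1
  c16: -  regs: r0:Add2,r1:0,r2:0,r3:Add1
  c17: CDB Add1=4  regs: r0:Add2,r1:0,r2:0,r3:4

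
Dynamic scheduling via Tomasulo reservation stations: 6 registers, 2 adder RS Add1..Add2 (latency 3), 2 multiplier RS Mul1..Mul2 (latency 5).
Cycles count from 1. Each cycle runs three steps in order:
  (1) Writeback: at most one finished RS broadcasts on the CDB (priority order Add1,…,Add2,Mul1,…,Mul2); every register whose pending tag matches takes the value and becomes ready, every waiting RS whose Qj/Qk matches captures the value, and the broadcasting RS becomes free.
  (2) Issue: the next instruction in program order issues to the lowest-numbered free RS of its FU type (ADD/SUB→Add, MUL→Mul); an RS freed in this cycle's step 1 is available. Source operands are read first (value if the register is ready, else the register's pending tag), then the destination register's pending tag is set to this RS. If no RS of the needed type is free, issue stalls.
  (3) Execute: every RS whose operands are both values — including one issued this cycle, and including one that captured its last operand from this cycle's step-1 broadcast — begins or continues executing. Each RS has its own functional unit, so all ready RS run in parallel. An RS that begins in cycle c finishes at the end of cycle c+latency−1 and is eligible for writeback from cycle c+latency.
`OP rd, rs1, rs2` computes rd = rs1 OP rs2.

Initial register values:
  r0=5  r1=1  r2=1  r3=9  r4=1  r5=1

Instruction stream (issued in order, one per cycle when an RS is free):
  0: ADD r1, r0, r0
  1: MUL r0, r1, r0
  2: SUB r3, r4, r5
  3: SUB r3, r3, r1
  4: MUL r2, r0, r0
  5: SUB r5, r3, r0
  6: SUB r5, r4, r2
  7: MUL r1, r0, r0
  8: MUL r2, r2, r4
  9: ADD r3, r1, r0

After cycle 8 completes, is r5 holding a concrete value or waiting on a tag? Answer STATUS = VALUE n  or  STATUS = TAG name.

STATUS = TAG Add2

c1: issue ADD r1<-Add1 | r0:5,r1:Add1,r2:1,r3:9,r4:1,r5:1
c2: issue MUL r0<-Mul1 | r0:Mul1,r1:Add1,r2:1,r3:9,r4:1,r5:1
c3: issue SUB r3<-Add2 | r0:Mul1,r1:Add1,r2:1,r3:Add2,r4:1,r5:1
c4: CDB Add1=10; issue SUB r3<-Add1 | r0:Mul1,r1:10,r2:1,r3:Add1,r4:1,r5:1
c5: issue MUL r2<-Mul2 | r0:Mul1,r1:10,r2:Mul2,r3:Add1,r4:1,r5:1
c6: CDB Add2=0; issue SUB r5<-Add2 | r0:Mul1,r1:10,r2:Mul2,r3:Add1,r4:1,r5:Add2
c7: stall | r0:Mul1,r1:10,r2:Mul2,r3:Add1,r4:1,r5:Add2
c8: stall | r0:Mul1,r1:10,r2:Mul2,r3:Add1,r4:1,r5:Add2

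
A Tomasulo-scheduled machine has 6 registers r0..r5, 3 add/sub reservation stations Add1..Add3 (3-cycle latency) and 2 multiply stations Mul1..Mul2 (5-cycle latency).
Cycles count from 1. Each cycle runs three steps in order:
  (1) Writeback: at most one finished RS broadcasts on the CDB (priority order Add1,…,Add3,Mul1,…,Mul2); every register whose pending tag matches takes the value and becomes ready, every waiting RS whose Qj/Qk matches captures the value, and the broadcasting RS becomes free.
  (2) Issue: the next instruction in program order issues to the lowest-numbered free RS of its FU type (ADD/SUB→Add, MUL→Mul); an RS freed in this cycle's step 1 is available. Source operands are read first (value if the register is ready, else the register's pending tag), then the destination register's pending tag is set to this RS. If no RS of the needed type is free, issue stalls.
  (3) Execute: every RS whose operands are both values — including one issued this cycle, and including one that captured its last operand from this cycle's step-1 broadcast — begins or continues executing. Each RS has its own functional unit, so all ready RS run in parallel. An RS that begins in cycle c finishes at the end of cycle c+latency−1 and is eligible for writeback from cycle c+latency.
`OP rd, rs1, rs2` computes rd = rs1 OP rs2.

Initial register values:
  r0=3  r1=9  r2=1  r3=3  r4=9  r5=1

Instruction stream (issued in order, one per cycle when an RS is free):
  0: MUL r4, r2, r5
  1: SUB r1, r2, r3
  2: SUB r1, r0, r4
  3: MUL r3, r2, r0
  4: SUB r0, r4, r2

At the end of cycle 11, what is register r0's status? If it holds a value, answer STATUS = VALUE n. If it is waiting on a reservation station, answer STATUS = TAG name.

STATUS = VALUE 0

  c1: issue MUL r4<-Mul1  regs: r0:3,r1:9,r2:1,r3:3,r4:Mul1,r5:1
  c2: issue SUB r1<-Add1  regs: r0:3,r1:Add1,r2:1,r3:3,r4:Mul1,r5:1
  c3: issue SUB r1<-Add2  regs: r0:3,r1:Add2,r2:1,r3:3,r4:Mul1,r5:1
  c4: issue MUL r3<-Mul2  regs: r0:3,r1:Add2,r2:1,r3:Mul2,r4:Mul1,r5:1
  c5: CDB Add1=-2; issue SUB r0<-Add1  regs: r0:Add1,r1:Add2,r2:1,r3:Mul2,r4:Mul1,r5:1
  c6: CDB Mul1=1  regs: r0:Add1,r1:Add2,r2:1,r3:Mul2,r4:1,r5:1
  c7: -  regs: r0:Add1,r1:Add2,r2:1,r3:Mul2,r4:1,r5:1
  c8: -  regs: r0:Add1,r1:Add2,r2:1,r3:Mul2,r4:1,r5:1
  c9: CDB Add1=0  regs: r0:0,r1:Add2,r2:1,r3:Mul2,r4:1,r5:1
  c10: CDB Add2=2  regs: r0:0,r1:2,r2:1,r3:Mul2,r4:1,r5:1
  c11: CDB Mul2=3  regs: r0:0,r1:2,r2:1,r3:3,r4:1,r5:1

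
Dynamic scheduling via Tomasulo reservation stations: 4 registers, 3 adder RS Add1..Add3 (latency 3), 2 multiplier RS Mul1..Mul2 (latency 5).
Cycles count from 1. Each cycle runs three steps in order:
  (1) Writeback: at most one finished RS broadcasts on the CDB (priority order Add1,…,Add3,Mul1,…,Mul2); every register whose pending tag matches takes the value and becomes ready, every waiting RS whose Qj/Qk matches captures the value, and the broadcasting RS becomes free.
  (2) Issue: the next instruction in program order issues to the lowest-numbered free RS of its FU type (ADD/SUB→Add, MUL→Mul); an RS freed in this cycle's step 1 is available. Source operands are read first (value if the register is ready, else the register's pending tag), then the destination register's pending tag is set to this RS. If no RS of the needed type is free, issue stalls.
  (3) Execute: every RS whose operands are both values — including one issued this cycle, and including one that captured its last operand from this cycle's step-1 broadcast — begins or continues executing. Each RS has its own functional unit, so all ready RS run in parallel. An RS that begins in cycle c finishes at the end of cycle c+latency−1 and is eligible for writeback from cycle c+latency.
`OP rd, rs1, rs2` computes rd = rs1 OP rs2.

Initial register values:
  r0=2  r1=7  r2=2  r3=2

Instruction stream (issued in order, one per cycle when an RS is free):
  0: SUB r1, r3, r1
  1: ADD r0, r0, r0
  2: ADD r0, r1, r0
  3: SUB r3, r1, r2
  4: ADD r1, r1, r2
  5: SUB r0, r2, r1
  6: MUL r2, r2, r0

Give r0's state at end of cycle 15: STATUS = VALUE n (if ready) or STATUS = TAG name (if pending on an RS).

cycle 1: issue SUB r1<-Add1 // r0:2,r1:Add1,r2:2,r3:2
cycle 2: issue ADD r0<-Add2 // r0:Add2,r1:Add1,r2:2,r3:2
cycle 3: issue ADD r0<-Add3 // r0:Add3,r1:Add1,r2:2,r3:2
cycle 4: CDB Add1=-5; issue SUB r3<-Add1 // r0:Add3,r1:-5,r2:2,r3:Add1
cycle 5: CDB Add2=4; issue ADD r1<-Add2 // r0:Add3,r1:Add2,r2:2,r3:Add1
cycle 6: stall // r0:Add3,r1:Add2,r2:2,r3:Add1
cycle 7: CDB Add1=-7; issue SUB r0<-Add1 // r0:Add1,r1:Add2,r2:2,r3:-7
cycle 8: CDB Add2=-3; issue MUL r2<-Mul1 // r0:Add1,r1:-3,r2:Mul1,r3:-7
cycle 9: CDB Add3=-1 // r0:Add1,r1:-3,r2:Mul1,r3:-7
cycle 10: - // r0:Add1,r1:-3,r2:Mul1,r3:-7
cycle 11: CDB Add1=5 // r0:5,r1:-3,r2:Mul1,r3:-7
cycle 12: - // r0:5,r1:-3,r2:Mul1,r3:-7
cycle 13: - // r0:5,r1:-3,r2:Mul1,r3:-7
cycle 14: - // r0:5,r1:-3,r2:Mul1,r3:-7
cycle 15: - // r0:5,r1:-3,r2:Mul1,r3:-7

STATUS = VALUE 5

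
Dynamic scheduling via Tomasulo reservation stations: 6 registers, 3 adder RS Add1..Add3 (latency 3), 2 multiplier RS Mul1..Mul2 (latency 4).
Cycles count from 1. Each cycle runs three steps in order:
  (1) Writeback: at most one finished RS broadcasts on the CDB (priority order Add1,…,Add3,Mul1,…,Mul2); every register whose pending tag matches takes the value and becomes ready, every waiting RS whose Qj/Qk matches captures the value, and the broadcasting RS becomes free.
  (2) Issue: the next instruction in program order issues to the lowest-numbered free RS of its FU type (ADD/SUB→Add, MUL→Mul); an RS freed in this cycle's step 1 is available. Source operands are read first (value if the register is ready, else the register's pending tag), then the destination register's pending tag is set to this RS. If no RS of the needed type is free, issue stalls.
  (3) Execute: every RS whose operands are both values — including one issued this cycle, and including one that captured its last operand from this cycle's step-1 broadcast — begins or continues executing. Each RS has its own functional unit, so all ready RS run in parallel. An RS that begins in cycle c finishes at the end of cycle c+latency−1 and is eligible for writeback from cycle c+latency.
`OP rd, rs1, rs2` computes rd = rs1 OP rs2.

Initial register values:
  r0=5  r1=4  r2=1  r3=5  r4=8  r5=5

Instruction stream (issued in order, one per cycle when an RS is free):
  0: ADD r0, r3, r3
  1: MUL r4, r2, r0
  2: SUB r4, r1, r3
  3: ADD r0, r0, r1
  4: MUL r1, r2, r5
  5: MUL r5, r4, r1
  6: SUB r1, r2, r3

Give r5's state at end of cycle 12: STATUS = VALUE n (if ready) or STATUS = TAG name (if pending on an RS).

cycle 1: issue ADD r0<-Add1 // r0:Add1,r1:4,r2:1,r3:5,r4:8,r5:5
cycle 2: issue MUL r4<-Mul1 // r0:Add1,r1:4,r2:1,r3:5,r4:Mul1,r5:5
cycle 3: issue SUB r4<-Add2 // r0:Add1,r1:4,r2:1,r3:5,r4:Add2,r5:5
cycle 4: CDB Add1=10; issue ADD r0<-Add1 // r0:Add1,r1:4,r2:1,r3:5,r4:Add2,r5:5
cycle 5: issue MUL r1<-Mul2 // r0:Add1,r1:Mul2,r2:1,r3:5,r4:Add2,r5:5
cycle 6: CDB Add2=-1; stall // r0:Add1,r1:Mul2,r2:1,r3:5,r4:-1,r5:5
cycle 7: CDB Add1=14; stall // r0:14,r1:Mul2,r2:1,r3:5,r4:-1,r5:5
cycle 8: CDB Mul1=10; issue MUL r5<-Mul1 // r0:14,r1:Mul2,r2:1,r3:5,r4:-1,r5:Mul1
cycle 9: CDB Mul2=5; issue SUB r1<-Add1 // r0:14,r1:Add1,r2:1,r3:5,r4:-1,r5:Mul1
cycle 10: - // r0:14,r1:Add1,r2:1,r3:5,r4:-1,r5:Mul1
cycle 11: - // r0:14,r1:Add1,r2:1,r3:5,r4:-1,r5:Mul1
cycle 12: CDB Add1=-4 // r0:14,r1:-4,r2:1,r3:5,r4:-1,r5:Mul1

STATUS = TAG Mul1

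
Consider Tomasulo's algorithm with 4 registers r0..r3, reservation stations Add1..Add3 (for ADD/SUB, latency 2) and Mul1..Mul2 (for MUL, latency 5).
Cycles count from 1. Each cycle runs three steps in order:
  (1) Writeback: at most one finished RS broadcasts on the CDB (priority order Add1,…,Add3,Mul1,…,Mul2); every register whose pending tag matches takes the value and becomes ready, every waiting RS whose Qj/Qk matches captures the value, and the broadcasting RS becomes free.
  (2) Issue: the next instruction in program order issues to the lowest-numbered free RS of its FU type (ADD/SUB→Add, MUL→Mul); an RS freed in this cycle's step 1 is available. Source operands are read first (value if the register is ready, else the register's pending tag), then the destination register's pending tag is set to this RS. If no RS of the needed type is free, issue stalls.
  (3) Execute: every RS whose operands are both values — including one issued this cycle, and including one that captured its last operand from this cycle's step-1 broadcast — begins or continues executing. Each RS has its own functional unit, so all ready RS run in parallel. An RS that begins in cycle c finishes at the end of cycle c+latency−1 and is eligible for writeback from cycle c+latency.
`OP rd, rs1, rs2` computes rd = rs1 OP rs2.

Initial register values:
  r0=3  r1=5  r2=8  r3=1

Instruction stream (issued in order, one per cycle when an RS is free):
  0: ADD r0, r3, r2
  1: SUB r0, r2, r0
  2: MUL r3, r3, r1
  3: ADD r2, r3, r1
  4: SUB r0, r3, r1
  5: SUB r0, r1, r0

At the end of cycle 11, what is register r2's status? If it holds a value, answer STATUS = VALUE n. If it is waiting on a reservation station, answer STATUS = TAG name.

STATUS = VALUE 10

c1: issue ADD r0<-Add1 | r0:Add1,r1:5,r2:8,r3:1
c2: issue SUB r0<-Add2 | r0:Add2,r1:5,r2:8,r3:1
c3: CDB Add1=9; issue MUL r3<-Mul1 | r0:Add2,r1:5,r2:8,r3:Mul1
c4: issue ADD r2<-Add1 | r0:Add2,r1:5,r2:Add1,r3:Mul1
c5: CDB Add2=-1; issue SUB r0<-Add2 | r0:Add2,r1:5,r2:Add1,r3:Mul1
c6: issue SUB r0<-Add3 | r0:Add3,r1:5,r2:Add1,r3:Mul1
c7: - | r0:Add3,r1:5,r2:Add1,r3:Mul1
c8: CDB Mul1=5 | r0:Add3,r1:5,r2:Add1,r3:5
c9: - | r0:Add3,r1:5,r2:Add1,r3:5
c10: CDB Add1=10 | r0:Add3,r1:5,r2:10,r3:5
c11: CDB Add2=0 | r0:Add3,r1:5,r2:10,r3:5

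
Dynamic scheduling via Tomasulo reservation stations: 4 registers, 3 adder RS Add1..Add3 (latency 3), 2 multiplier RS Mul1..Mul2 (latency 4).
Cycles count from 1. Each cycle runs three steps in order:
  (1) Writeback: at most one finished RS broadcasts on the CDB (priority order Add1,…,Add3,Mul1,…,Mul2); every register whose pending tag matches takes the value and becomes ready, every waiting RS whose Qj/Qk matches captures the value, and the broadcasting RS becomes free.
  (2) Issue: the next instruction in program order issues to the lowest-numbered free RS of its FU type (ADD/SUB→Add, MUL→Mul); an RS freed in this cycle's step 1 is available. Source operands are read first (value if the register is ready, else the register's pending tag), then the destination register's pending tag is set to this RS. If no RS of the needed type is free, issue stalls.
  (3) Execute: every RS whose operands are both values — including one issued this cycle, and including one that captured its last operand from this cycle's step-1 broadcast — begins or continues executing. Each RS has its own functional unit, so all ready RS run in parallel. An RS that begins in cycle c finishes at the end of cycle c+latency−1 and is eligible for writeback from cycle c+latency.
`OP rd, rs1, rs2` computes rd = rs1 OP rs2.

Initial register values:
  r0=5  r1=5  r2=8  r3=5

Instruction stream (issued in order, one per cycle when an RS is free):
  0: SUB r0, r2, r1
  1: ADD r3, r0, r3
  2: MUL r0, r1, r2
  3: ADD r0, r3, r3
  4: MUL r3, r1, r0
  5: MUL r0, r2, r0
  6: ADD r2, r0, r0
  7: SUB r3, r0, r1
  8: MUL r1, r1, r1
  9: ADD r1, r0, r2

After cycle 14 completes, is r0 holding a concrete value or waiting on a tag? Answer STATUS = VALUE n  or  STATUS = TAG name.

cycle 1: issue SUB r0<-Add1 // r0:Add1,r1:5,r2:8,r3:5
cycle 2: issue ADD r3<-Add2 // r0:Add1,r1:5,r2:8,r3:Add2
cycle 3: issue MUL r0<-Mul1 // r0:Mul1,r1:5,r2:8,r3:Add2
cycle 4: CDB Add1=3; issue ADD r0<-Add1 // r0:Add1,r1:5,r2:8,r3:Add2
cycle 5: issue MUL r3<-Mul2 // r0:Add1,r1:5,r2:8,r3:Mul2
cycle 6: stall // r0:Add1,r1:5,r2:8,r3:Mul2
cycle 7: CDB Add2=8; stall // r0:Add1,r1:5,r2:8,r3:Mul2
cycle 8: CDB Mul1=40; issue MUL r0<-Mul1 // r0:Mul1,r1:5,r2:8,r3:Mul2
cycle 9: issue ADD r2<-Add2 // r0:Mul1,r1:5,r2:Add2,r3:Mul2
cycle 10: CDB Add1=16; issue SUB r3<-Add1 // r0:Mul1,r1:5,r2:Add2,r3:Add1
cycle 11: stall // r0:Mul1,r1:5,r2:Add2,r3:Add1
cycle 12: stall // r0:Mul1,r1:5,r2:Add2,r3:Add1
cycle 13: stall // r0:Mul1,r1:5,r2:Add2,r3:Add1
cycle 14: CDB Mul1=128; issue MUL r1<-Mul1 // r0:128,r1:Mul1,r2:Add2,r3:Add1

STATUS = VALUE 128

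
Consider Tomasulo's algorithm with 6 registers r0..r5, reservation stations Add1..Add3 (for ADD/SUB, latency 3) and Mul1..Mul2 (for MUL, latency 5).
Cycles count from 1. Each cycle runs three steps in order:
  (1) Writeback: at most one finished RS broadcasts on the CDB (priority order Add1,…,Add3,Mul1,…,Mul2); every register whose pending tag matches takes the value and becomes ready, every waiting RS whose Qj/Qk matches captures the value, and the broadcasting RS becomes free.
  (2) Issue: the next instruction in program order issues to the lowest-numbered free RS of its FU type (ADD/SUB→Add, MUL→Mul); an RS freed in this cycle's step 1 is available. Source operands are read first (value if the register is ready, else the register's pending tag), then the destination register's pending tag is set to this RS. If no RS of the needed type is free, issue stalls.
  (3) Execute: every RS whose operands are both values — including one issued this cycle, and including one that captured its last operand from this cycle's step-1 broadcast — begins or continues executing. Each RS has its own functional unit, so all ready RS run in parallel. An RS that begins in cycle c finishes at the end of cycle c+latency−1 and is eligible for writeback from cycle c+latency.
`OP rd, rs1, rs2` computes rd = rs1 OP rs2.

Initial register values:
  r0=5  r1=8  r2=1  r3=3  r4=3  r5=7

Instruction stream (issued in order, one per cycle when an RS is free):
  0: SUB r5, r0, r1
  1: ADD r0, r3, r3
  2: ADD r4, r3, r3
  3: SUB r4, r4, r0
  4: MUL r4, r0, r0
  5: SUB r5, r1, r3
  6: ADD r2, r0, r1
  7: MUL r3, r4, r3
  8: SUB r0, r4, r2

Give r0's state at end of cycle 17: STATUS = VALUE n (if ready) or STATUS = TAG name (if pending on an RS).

cycle 1: issue SUB r5<-Add1 // r0:5,r1:8,r2:1,r3:3,r4:3,r5:Add1
cycle 2: issue ADD r0<-Add2 // r0:Add2,r1:8,r2:1,r3:3,r4:3,r5:Add1
cycle 3: issue ADD r4<-Add3 // r0:Add2,r1:8,r2:1,r3:3,r4:Add3,r5:Add1
cycle 4: CDB Add1=-3; issue SUB r4<-Add1 // r0:Add2,r1:8,r2:1,r3:3,r4:Add1,r5:-3
cycle 5: CDB Add2=6; issue MUL r4<-Mul1 // r0:6,r1:8,r2:1,r3:3,r4:Mul1,r5:-3
cycle 6: CDB Add3=6; issue SUB r5<-Add2 // r0:6,r1:8,r2:1,r3:3,r4:Mul1,r5:Add2
cycle 7: issue ADD r2<-Add3 // r0:6,r1:8,r2:Add3,r3:3,r4:Mul1,r5:Add2
cycle 8: issue MUL r3<-Mul2 // r0:6,r1:8,r2:Add3,r3:Mul2,r4:Mul1,r5:Add2
cycle 9: CDB Add1=0; issue SUB r0<-Add1 // r0:Add1,r1:8,r2:Add3,r3:Mul2,r4:Mul1,r5:Add2
cycle 10: CDB Add2=5 // r0:Add1,r1:8,r2:Add3,r3:Mul2,r4:Mul1,r5:5
cycle 11: CDB Add3=14 // r0:Add1,r1:8,r2:14,r3:Mul2,r4:Mul1,r5:5
cycle 12: CDB Mul1=36 // r0:Add1,r1:8,r2:14,r3:Mul2,r4:36,r5:5
cycle 13: - // r0:Add1,r1:8,r2:14,r3:Mul2,r4:36,r5:5
cycle 14: - // r0:Add1,r1:8,r2:14,r3:Mul2,r4:36,r5:5
cycle 15: CDB Add1=22 // r0:22,r1:8,r2:14,r3:Mul2,r4:36,r5:5
cycle 16: - // r0:22,r1:8,r2:14,r3:Mul2,r4:36,r5:5
cycle 17: CDB Mul2=108 // r0:22,r1:8,r2:14,r3:108,r4:36,r5:5

STATUS = VALUE 22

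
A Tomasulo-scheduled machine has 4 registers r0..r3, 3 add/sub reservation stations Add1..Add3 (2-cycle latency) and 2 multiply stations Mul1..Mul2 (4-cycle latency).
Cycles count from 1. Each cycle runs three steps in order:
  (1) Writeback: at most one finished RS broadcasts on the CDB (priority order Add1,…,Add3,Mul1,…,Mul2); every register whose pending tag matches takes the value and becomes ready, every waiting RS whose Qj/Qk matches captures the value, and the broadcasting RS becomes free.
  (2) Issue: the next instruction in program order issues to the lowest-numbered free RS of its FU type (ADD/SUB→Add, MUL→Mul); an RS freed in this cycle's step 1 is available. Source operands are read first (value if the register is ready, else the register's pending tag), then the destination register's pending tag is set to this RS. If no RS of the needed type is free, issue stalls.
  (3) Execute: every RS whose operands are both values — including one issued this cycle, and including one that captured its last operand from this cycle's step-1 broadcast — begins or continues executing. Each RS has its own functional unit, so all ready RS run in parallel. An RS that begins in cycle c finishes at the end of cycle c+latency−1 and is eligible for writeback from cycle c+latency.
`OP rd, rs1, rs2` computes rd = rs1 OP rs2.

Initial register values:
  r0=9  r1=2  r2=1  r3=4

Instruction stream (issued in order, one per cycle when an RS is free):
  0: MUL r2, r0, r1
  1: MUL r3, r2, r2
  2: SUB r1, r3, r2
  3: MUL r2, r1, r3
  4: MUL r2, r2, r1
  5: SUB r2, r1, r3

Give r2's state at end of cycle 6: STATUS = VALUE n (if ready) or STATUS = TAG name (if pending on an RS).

c1: issue MUL r2<-Mul1 | r0:9,r1:2,r2:Mul1,r3:4
c2: issue MUL r3<-Mul2 | r0:9,r1:2,r2:Mul1,r3:Mul2
c3: issue SUB r1<-Add1 | r0:9,r1:Add1,r2:Mul1,r3:Mul2
c4: stall | r0:9,r1:Add1,r2:Mul1,r3:Mul2
c5: CDB Mul1=18; issue MUL r2<-Mul1 | r0:9,r1:Add1,r2:Mul1,r3:Mul2
c6: stall | r0:9,r1:Add1,r2:Mul1,r3:Mul2

STATUS = TAG Mul1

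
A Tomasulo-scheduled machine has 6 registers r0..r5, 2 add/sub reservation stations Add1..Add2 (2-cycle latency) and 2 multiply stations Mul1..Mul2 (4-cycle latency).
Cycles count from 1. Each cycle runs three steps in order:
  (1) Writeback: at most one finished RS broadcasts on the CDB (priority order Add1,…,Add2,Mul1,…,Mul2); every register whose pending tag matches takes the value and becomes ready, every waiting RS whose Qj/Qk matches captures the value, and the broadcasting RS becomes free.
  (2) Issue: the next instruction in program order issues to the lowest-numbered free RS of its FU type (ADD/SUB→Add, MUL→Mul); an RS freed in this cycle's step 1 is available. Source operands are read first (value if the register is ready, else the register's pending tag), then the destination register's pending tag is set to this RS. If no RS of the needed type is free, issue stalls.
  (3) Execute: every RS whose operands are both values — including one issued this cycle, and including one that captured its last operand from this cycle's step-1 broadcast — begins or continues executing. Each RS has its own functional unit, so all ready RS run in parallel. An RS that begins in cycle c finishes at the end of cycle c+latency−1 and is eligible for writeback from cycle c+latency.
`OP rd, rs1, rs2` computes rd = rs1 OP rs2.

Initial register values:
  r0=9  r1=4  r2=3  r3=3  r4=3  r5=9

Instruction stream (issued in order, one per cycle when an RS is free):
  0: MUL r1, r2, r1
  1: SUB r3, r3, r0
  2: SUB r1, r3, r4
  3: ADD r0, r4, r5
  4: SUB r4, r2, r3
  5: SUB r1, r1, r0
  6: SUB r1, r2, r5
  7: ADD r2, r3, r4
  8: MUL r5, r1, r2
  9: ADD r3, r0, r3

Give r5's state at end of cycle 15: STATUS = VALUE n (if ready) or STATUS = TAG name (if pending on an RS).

c1: issue MUL r1<-Mul1 | r0:9,r1:Mul1,r2:3,r3:3,r4:3,r5:9
c2: issue SUB r3<-Add1 | r0:9,r1:Mul1,r2:3,r3:Add1,r4:3,r5:9
c3: issue SUB r1<-Add2 | r0:9,r1:Add2,r2:3,r3:Add1,r4:3,r5:9
c4: CDB Add1=-6; issue ADD r0<-Add1 | r0:Add1,r1:Add2,r2:3,r3:-6,r4:3,r5:9
c5: CDB Mul1=12; stall | r0:Add1,r1:Add2,r2:3,r3:-6,r4:3,r5:9
c6: CDB Add1=12; issue SUB r4<-Add1 | r0:12,r1:Add2,r2:3,r3:-6,r4:Add1,r5:9
c7: CDB Add2=-9; issue SUB r1<-Add2 | r0:12,r1:Add2,r2:3,r3:-6,r4:Add1,r5:9
c8: CDB Add1=9; issue SUB r1<-Add1 | r0:12,r1:Add1,r2:3,r3:-6,r4:9,r5:9
c9: CDB Add2=-21; issue ADD r2<-Add2 | r0:12,r1:Add1,r2:Add2,r3:-6,r4:9,r5:9
c10: CDB Add1=-6; issue MUL r5<-Mul1 | r0:12,r1:-6,r2:Add2,r3:-6,r4:9,r5:Mul1
c11: CDB Add2=3; issue ADD r3<-Add1 | r0:12,r1:-6,r2:3,r3:Add1,r4:9,r5:Mul1
c12: - | r0:12,r1:-6,r2:3,r3:Add1,r4:9,r5:Mul1
c13: CDB Add1=6 | r0:12,r1:-6,r2:3,r3:6,r4:9,r5:Mul1
c14: - | r0:12,r1:-6,r2:3,r3:6,r4:9,r5:Mul1
c15: CDB Mul1=-18 | r0:12,r1:-6,r2:3,r3:6,r4:9,r5:-18

STATUS = VALUE -18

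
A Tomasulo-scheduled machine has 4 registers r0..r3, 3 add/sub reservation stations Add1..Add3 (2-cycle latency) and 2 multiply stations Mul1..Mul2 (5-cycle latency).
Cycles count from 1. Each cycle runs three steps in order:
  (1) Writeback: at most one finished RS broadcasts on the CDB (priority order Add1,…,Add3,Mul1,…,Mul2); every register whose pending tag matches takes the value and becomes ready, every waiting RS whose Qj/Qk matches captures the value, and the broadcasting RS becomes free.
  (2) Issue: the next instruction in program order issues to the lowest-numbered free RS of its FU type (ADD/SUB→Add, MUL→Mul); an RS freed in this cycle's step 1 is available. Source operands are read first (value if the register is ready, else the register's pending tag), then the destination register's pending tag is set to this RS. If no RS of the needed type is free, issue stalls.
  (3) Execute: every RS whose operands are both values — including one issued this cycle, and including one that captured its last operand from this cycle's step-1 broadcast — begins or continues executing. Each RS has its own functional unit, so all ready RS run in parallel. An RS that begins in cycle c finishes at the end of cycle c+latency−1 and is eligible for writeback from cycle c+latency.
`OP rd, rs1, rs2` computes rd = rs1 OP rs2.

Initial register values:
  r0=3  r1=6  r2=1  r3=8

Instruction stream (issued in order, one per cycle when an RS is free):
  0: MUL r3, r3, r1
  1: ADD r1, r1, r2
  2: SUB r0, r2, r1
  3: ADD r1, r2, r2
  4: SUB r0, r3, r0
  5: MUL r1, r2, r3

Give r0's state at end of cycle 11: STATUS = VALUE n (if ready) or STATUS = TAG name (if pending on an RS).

STATUS = VALUE 54

cycle 1: issue MUL r3<-Mul1 // r0:3,r1:6,r2:1,r3:Mul1
cycle 2: issue ADD r1<-Add1 // r0:3,r1:Add1,r2:1,r3:Mul1
cycle 3: issue SUB r0<-Add2 // r0:Add2,r1:Add1,r2:1,r3:Mul1
cycle 4: CDB Add1=7; issue ADD r1<-Add1 // r0:Add2,r1:Add1,r2:1,r3:Mul1
cycle 5: issue SUB r0<-Add3 // r0:Add3,r1:Add1,r2:1,r3:Mul1
cycle 6: CDB Add1=2; issue MUL r1<-Mul2 // r0:Add3,r1:Mul2,r2:1,r3:Mul1
cycle 7: CDB Add2=-6 // r0:Add3,r1:Mul2,r2:1,r3:Mul1
cycle 8: CDB Mul1=48 // r0:Add3,r1:Mul2,r2:1,r3:48
cycle 9: - // r0:Add3,r1:Mul2,r2:1,r3:48
cycle 10: CDB Add3=54 // r0:54,r1:Mul2,r2:1,r3:48
cycle 11: - // r0:54,r1:Mul2,r2:1,r3:48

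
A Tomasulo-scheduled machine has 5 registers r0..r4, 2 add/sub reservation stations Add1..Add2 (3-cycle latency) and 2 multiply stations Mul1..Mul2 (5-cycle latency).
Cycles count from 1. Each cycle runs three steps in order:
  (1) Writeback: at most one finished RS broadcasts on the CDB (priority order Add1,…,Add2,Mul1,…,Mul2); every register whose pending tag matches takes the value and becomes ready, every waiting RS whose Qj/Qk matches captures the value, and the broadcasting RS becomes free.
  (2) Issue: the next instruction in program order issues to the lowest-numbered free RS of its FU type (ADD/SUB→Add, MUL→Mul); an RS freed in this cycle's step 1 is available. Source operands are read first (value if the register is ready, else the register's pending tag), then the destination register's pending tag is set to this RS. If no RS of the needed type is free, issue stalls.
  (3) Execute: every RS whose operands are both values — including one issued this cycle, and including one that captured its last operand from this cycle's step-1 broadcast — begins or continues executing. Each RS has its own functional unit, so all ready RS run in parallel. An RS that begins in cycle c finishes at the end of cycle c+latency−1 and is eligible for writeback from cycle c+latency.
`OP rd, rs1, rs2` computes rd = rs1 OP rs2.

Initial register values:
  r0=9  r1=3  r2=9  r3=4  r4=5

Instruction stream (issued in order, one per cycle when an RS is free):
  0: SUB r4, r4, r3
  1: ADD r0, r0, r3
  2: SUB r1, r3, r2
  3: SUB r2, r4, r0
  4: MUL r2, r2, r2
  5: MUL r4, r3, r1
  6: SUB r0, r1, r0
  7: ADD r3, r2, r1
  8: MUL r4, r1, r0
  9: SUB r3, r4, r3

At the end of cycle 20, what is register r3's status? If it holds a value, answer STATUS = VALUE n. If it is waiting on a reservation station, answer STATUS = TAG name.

cycle 1: issue SUB r4<-Add1 // r0:9,r1:3,r2:9,r3:4,r4:Add1
cycle 2: issue ADD r0<-Add2 // r0:Add2,r1:3,r2:9,r3:4,r4:Add1
cycle 3: stall // r0:Add2,r1:3,r2:9,r3:4,r4:Add1
cycle 4: CDB Add1=1; issue SUB r1<-Add1 // r0:Add2,r1:Add1,r2:9,r3:4,r4:1
cycle 5: CDB Add2=13; issue SUB r2<-Add2 // r0:13,r1:Add1,r2:Add2,r3:4,r4:1
cycle 6: issue MUL r2<-Mul1 // r0:13,r1:Add1,r2:Mul1,r3:4,r4:1
cycle 7: CDB Add1=-5; issue MUL r4<-Mul2 // r0:13,r1:-5,r2:Mul1,r3:4,r4:Mul2
cycle 8: CDB Add2=-12; issue SUB r0<-Add1 // r0:Add1,r1:-5,r2:Mul1,r3:4,r4:Mul2
cycle 9: issue ADD r3<-Add2 // r0:Add1,r1:-5,r2:Mul1,r3:Add2,r4:Mul2
cycle 10: stall // r0:Add1,r1:-5,r2:Mul1,r3:Add2,r4:Mul2
cycle 11: CDB Add1=-18; stall // r0:-18,r1:-5,r2:Mul1,r3:Add2,r4:Mul2
cycle 12: CDB Mul2=-20; issue MUL r4<-Mul2 // r0:-18,r1:-5,r2:Mul1,r3:Add2,r4:Mul2
cycle 13: CDB Mul1=144; issue SUB r3<-Add1 // r0:-18,r1:-5,r2:144,r3:Add1,r4:Mul2
cycle 14: - // r0:-18,r1:-5,r2:144,r3:Add1,r4:Mul2
cycle 15: - // r0:-18,r1:-5,r2:144,r3:Add1,r4:Mul2
cycle 16: CDB Add2=139 // r0:-18,r1:-5,r2:144,r3:Add1,r4:Mul2
cycle 17: CDB Mul2=90 // r0:-18,r1:-5,r2:144,r3:Add1,r4:90
cycle 18: - // r0:-18,r1:-5,r2:144,r3:Add1,r4:90
cycle 19: - // r0:-18,r1:-5,r2:144,r3:Add1,r4:90
cycle 20: CDB Add1=-49 // r0:-18,r1:-5,r2:144,r3:-49,r4:90

STATUS = VALUE -49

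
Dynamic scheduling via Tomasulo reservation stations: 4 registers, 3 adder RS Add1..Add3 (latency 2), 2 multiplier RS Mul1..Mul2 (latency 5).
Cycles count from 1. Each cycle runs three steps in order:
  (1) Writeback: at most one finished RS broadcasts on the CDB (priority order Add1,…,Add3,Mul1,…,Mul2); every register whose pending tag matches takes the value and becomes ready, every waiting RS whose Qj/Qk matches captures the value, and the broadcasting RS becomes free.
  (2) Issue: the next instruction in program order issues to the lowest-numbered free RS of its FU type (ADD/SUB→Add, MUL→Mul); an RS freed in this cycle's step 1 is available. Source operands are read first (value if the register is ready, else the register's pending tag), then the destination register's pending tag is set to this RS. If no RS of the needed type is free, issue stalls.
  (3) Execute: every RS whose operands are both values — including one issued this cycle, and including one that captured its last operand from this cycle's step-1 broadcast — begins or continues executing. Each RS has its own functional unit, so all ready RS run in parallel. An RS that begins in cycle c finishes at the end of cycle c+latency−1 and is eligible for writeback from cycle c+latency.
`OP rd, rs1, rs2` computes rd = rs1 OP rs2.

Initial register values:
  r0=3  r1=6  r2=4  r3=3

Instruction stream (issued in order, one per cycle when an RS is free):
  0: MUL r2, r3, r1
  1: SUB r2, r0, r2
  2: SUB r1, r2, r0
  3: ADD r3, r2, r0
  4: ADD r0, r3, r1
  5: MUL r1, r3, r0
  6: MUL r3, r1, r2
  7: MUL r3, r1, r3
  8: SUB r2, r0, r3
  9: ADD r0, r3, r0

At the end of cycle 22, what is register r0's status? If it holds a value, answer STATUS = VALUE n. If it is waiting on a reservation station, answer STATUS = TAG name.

  c1: issue MUL r2<-Mul1  regs: r0:3,r1:6,r2:Mul1,r3:3
  c2: issue SUB r2<-Add1  regs: r0:3,r1:6,r2:Add1,r3:3
  c3: issue SUB r1<-Add2  regs: r0:3,r1:Add2,r2:Add1,r3:3
  c4: issue ADD r3<-Add3  regs: r0:3,r1:Add2,r2:Add1,r3:Add3
  c5: stall  regs: r0:3,r1:Add2,r2:Add1,r3:Add3
  c6: CDB Mul1=18; stall  regs: r0:3,r1:Add2,r2:Add1,r3:Add3
  c7: stall  regs: r0:3,r1:Add2,r2:Add1,r3:Add3
  c8: CDB Add1=-15; issue ADD r0<-Add1  regs: r0:Add1,r1:Add2,r2:-15,r3:Add3
  c9: issue MUL r1<-Mul1  regs: r0:Add1,r1:Mul1,r2:-15,r3:Add3
  c10: CDB Add2=-18; issue MUL r3<-Mul2  regs: r0:Add1,r1:Mul1,r2:-15,r3:Mul2
  c11: CDB Add3=-12; stall  regs: r0:Add1,r1:Mul1,r2:-15,r3:Mul2
  c12: stall  regs: r0:Add1,r1:Mul1,r2:-15,r3:Mul2
  c13: CDB Add1=-30; stall  regs: r0:-30,r1:Mul1,r2:-15,r3:Mul2
  c14: stall  regs: r0:-30,r1:Mul1,r2:-15,r3:Mul2
  c15: stall  regs: r0:-30,r1:Mul1,r2:-15,r3:Mul2
  c16: stall  regs: r0:-30,r1:Mul1,r2:-15,r3:Mul2
  c17: stall  regs: r0:-30,r1:Mul1,r2:-15,r3:Mul2
  c18: CDB Mul1=360; issue MUL r3<-Mul1  regs: r0:-30,r1:360,r2:-15,r3:Mul1
  c19: issue SUB r2<-Add1  regs: r0:-30,r1:360,r2:Add1,r3:Mul1
  c20: issue ADD r0<-Add2  regs: r0:Add2,r1:360,r2:Add1,r3:Mul1
  c21: -  regs: r0:Add2,r1:360,r2:Add1,r3:Mul1
  c22: -  regs: r0:Add2,r1:360,r2:Add1,r3:Mul1

STATUS = TAG Add2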